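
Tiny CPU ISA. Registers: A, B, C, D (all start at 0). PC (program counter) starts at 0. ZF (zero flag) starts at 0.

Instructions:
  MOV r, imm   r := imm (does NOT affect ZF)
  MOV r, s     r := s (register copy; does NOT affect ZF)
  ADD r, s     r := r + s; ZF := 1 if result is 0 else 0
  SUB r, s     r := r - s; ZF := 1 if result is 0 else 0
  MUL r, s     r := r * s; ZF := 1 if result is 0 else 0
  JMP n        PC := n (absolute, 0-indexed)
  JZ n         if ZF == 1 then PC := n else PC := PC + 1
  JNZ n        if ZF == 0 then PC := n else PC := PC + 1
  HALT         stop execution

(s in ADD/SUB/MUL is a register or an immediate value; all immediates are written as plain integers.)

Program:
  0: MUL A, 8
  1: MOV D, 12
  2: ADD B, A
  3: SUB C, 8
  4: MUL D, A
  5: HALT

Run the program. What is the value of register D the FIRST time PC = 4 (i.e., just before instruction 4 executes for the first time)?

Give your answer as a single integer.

Step 1: PC=0 exec 'MUL A, 8'. After: A=0 B=0 C=0 D=0 ZF=1 PC=1
Step 2: PC=1 exec 'MOV D, 12'. After: A=0 B=0 C=0 D=12 ZF=1 PC=2
Step 3: PC=2 exec 'ADD B, A'. After: A=0 B=0 C=0 D=12 ZF=1 PC=3
Step 4: PC=3 exec 'SUB C, 8'. After: A=0 B=0 C=-8 D=12 ZF=0 PC=4
First time PC=4: D=12

12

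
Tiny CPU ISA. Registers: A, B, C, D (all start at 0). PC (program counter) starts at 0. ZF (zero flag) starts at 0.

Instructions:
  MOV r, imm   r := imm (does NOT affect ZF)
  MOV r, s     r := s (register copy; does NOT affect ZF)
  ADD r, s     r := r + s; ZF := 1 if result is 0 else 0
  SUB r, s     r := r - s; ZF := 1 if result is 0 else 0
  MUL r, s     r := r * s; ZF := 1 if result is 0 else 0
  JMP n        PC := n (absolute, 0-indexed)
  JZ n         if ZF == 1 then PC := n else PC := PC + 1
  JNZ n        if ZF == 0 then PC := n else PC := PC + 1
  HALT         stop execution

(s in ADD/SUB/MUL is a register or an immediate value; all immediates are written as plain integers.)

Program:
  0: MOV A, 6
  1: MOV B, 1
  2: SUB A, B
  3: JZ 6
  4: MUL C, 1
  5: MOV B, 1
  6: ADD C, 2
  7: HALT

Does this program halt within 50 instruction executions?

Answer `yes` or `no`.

Answer: yes

Derivation:
Step 1: PC=0 exec 'MOV A, 6'. After: A=6 B=0 C=0 D=0 ZF=0 PC=1
Step 2: PC=1 exec 'MOV B, 1'. After: A=6 B=1 C=0 D=0 ZF=0 PC=2
Step 3: PC=2 exec 'SUB A, B'. After: A=5 B=1 C=0 D=0 ZF=0 PC=3
Step 4: PC=3 exec 'JZ 6'. After: A=5 B=1 C=0 D=0 ZF=0 PC=4
Step 5: PC=4 exec 'MUL C, 1'. After: A=5 B=1 C=0 D=0 ZF=1 PC=5
Step 6: PC=5 exec 'MOV B, 1'. After: A=5 B=1 C=0 D=0 ZF=1 PC=6
Step 7: PC=6 exec 'ADD C, 2'. After: A=5 B=1 C=2 D=0 ZF=0 PC=7
Step 8: PC=7 exec 'HALT'. After: A=5 B=1 C=2 D=0 ZF=0 PC=7 HALTED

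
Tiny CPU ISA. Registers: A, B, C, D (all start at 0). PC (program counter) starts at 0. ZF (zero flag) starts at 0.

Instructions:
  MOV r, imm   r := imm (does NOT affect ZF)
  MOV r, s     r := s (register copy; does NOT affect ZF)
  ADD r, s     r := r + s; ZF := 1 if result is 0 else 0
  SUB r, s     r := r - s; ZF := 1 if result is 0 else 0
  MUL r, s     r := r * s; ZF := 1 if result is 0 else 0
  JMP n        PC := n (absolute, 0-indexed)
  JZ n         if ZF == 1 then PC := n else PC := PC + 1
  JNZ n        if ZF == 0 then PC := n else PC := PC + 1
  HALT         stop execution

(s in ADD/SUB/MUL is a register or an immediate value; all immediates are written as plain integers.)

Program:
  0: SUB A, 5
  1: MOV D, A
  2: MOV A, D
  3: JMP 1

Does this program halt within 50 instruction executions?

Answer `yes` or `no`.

Answer: no

Derivation:
Step 1: PC=0 exec 'SUB A, 5'. After: A=-5 B=0 C=0 D=0 ZF=0 PC=1
Step 2: PC=1 exec 'MOV D, A'. After: A=-5 B=0 C=0 D=-5 ZF=0 PC=2
Step 3: PC=2 exec 'MOV A, D'. After: A=-5 B=0 C=0 D=-5 ZF=0 PC=3
Step 4: PC=3 exec 'JMP 1'. After: A=-5 B=0 C=0 D=-5 ZF=0 PC=1
Step 5: PC=1 exec 'MOV D, A'. After: A=-5 B=0 C=0 D=-5 ZF=0 PC=2
State after step 5 equals state after step 2: the program is in a cycle of length 3 and will never halt.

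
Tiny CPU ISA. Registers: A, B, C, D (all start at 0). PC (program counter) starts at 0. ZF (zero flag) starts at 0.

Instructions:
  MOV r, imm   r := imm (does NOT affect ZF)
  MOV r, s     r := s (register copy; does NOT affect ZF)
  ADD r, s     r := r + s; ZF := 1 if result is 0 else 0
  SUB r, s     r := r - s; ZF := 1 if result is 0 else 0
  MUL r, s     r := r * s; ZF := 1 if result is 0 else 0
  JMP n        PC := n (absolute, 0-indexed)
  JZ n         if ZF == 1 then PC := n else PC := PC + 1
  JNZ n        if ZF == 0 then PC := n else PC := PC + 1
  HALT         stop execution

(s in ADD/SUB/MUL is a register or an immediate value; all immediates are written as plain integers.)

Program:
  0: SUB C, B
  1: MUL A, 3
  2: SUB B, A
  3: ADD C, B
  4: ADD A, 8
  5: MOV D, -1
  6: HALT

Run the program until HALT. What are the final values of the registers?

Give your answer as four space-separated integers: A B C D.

Answer: 8 0 0 -1

Derivation:
Step 1: PC=0 exec 'SUB C, B'. After: A=0 B=0 C=0 D=0 ZF=1 PC=1
Step 2: PC=1 exec 'MUL A, 3'. After: A=0 B=0 C=0 D=0 ZF=1 PC=2
Step 3: PC=2 exec 'SUB B, A'. After: A=0 B=0 C=0 D=0 ZF=1 PC=3
Step 4: PC=3 exec 'ADD C, B'. After: A=0 B=0 C=0 D=0 ZF=1 PC=4
Step 5: PC=4 exec 'ADD A, 8'. After: A=8 B=0 C=0 D=0 ZF=0 PC=5
Step 6: PC=5 exec 'MOV D, -1'. After: A=8 B=0 C=0 D=-1 ZF=0 PC=6
Step 7: PC=6 exec 'HALT'. After: A=8 B=0 C=0 D=-1 ZF=0 PC=6 HALTED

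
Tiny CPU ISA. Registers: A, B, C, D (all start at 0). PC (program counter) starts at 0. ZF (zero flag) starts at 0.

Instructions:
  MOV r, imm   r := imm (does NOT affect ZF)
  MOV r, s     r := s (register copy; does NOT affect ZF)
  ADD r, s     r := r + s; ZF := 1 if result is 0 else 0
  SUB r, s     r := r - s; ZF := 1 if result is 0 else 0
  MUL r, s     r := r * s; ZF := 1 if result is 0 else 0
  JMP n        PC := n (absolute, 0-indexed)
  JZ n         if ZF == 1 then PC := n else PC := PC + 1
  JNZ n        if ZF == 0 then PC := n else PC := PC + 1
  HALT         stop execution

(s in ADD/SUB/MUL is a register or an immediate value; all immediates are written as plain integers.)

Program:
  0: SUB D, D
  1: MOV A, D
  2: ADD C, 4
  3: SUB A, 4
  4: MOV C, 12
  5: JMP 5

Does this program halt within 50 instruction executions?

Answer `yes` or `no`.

Answer: no

Derivation:
Step 1: PC=0 exec 'SUB D, D'. After: A=0 B=0 C=0 D=0 ZF=1 PC=1
Step 2: PC=1 exec 'MOV A, D'. After: A=0 B=0 C=0 D=0 ZF=1 PC=2
Step 3: PC=2 exec 'ADD C, 4'. After: A=0 B=0 C=4 D=0 ZF=0 PC=3
Step 4: PC=3 exec 'SUB A, 4'. After: A=-4 B=0 C=4 D=0 ZF=0 PC=4
Step 5: PC=4 exec 'MOV C, 12'. After: A=-4 B=0 C=12 D=0 ZF=0 PC=5
Step 6: PC=5 exec 'JMP 5'. After: A=-4 B=0 C=12 D=0 ZF=0 PC=5
State after step 6 equals state after step 5: the program is in a cycle of length 1 and will never halt.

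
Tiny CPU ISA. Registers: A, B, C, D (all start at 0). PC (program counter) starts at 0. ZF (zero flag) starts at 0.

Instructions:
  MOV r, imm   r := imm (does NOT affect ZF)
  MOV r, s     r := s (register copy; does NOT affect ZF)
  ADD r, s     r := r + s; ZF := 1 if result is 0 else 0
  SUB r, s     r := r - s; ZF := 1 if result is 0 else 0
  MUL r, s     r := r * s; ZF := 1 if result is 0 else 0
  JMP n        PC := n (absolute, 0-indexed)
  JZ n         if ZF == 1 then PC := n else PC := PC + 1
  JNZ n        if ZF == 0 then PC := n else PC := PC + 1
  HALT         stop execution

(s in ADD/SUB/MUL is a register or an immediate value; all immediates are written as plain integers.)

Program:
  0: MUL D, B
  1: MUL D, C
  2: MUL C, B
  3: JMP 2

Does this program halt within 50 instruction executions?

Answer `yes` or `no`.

Answer: no

Derivation:
Step 1: PC=0 exec 'MUL D, B'. After: A=0 B=0 C=0 D=0 ZF=1 PC=1
Step 2: PC=1 exec 'MUL D, C'. After: A=0 B=0 C=0 D=0 ZF=1 PC=2
Step 3: PC=2 exec 'MUL C, B'. After: A=0 B=0 C=0 D=0 ZF=1 PC=3
Step 4: PC=3 exec 'JMP 2'. After: A=0 B=0 C=0 D=0 ZF=1 PC=2
State after step 4 equals state after step 2: the program is in a cycle of length 2 and will never halt.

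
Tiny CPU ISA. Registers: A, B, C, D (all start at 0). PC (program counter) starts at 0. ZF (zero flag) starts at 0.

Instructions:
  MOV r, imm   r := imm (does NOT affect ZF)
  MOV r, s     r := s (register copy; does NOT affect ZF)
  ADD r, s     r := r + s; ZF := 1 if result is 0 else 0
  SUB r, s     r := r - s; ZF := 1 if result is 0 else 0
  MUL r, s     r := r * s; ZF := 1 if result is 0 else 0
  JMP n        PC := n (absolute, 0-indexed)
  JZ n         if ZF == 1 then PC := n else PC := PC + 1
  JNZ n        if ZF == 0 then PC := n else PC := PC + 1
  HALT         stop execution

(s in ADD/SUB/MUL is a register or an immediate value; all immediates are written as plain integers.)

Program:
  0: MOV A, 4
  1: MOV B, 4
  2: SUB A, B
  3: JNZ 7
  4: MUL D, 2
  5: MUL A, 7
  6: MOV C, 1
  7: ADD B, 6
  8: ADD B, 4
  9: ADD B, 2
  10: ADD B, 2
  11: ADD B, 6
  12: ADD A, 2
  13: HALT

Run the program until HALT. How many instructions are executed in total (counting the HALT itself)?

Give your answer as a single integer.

Answer: 14

Derivation:
Step 1: PC=0 exec 'MOV A, 4'. After: A=4 B=0 C=0 D=0 ZF=0 PC=1
Step 2: PC=1 exec 'MOV B, 4'. After: A=4 B=4 C=0 D=0 ZF=0 PC=2
Step 3: PC=2 exec 'SUB A, B'. After: A=0 B=4 C=0 D=0 ZF=1 PC=3
Step 4: PC=3 exec 'JNZ 7'. After: A=0 B=4 C=0 D=0 ZF=1 PC=4
Step 5: PC=4 exec 'MUL D, 2'. After: A=0 B=4 C=0 D=0 ZF=1 PC=5
Step 6: PC=5 exec 'MUL A, 7'. After: A=0 B=4 C=0 D=0 ZF=1 PC=6
Step 7: PC=6 exec 'MOV C, 1'. After: A=0 B=4 C=1 D=0 ZF=1 PC=7
Step 8: PC=7 exec 'ADD B, 6'. After: A=0 B=10 C=1 D=0 ZF=0 PC=8
Step 9: PC=8 exec 'ADD B, 4'. After: A=0 B=14 C=1 D=0 ZF=0 PC=9
Step 10: PC=9 exec 'ADD B, 2'. After: A=0 B=16 C=1 D=0 ZF=0 PC=10
Step 11: PC=10 exec 'ADD B, 2'. After: A=0 B=18 C=1 D=0 ZF=0 PC=11
Step 12: PC=11 exec 'ADD B, 6'. After: A=0 B=24 C=1 D=0 ZF=0 PC=12
Step 13: PC=12 exec 'ADD A, 2'. After: A=2 B=24 C=1 D=0 ZF=0 PC=13
Step 14: PC=13 exec 'HALT'. After: A=2 B=24 C=1 D=0 ZF=0 PC=13 HALTED
Total instructions executed: 14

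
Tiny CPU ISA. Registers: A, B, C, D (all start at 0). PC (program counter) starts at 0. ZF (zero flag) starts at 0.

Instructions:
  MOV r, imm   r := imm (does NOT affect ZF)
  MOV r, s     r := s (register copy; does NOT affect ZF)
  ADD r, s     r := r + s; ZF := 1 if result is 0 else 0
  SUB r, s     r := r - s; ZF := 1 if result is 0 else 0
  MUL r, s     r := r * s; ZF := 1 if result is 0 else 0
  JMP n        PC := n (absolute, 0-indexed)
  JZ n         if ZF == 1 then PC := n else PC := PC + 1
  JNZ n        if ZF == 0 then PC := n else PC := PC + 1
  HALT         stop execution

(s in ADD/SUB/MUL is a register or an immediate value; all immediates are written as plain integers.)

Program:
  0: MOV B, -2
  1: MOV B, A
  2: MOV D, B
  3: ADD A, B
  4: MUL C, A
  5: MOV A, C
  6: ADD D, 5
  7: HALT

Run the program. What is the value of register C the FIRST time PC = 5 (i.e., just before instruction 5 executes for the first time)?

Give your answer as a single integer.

Step 1: PC=0 exec 'MOV B, -2'. After: A=0 B=-2 C=0 D=0 ZF=0 PC=1
Step 2: PC=1 exec 'MOV B, A'. After: A=0 B=0 C=0 D=0 ZF=0 PC=2
Step 3: PC=2 exec 'MOV D, B'. After: A=0 B=0 C=0 D=0 ZF=0 PC=3
Step 4: PC=3 exec 'ADD A, B'. After: A=0 B=0 C=0 D=0 ZF=1 PC=4
Step 5: PC=4 exec 'MUL C, A'. After: A=0 B=0 C=0 D=0 ZF=1 PC=5
First time PC=5: C=0

0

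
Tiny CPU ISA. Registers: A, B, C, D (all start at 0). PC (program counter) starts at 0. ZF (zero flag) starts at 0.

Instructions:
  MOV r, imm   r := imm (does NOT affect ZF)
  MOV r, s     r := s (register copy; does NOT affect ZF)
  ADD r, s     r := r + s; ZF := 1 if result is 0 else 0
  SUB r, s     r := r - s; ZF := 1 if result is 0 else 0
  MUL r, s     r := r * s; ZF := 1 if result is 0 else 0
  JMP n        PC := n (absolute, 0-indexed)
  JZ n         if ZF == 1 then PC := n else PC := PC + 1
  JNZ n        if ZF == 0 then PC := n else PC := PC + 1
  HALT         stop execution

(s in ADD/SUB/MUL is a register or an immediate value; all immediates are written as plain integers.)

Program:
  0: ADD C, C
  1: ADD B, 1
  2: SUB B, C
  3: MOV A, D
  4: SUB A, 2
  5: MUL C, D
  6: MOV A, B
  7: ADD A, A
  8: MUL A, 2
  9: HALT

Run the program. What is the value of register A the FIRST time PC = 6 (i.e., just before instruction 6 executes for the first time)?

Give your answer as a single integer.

Step 1: PC=0 exec 'ADD C, C'. After: A=0 B=0 C=0 D=0 ZF=1 PC=1
Step 2: PC=1 exec 'ADD B, 1'. After: A=0 B=1 C=0 D=0 ZF=0 PC=2
Step 3: PC=2 exec 'SUB B, C'. After: A=0 B=1 C=0 D=0 ZF=0 PC=3
Step 4: PC=3 exec 'MOV A, D'. After: A=0 B=1 C=0 D=0 ZF=0 PC=4
Step 5: PC=4 exec 'SUB A, 2'. After: A=-2 B=1 C=0 D=0 ZF=0 PC=5
Step 6: PC=5 exec 'MUL C, D'. After: A=-2 B=1 C=0 D=0 ZF=1 PC=6
First time PC=6: A=-2

-2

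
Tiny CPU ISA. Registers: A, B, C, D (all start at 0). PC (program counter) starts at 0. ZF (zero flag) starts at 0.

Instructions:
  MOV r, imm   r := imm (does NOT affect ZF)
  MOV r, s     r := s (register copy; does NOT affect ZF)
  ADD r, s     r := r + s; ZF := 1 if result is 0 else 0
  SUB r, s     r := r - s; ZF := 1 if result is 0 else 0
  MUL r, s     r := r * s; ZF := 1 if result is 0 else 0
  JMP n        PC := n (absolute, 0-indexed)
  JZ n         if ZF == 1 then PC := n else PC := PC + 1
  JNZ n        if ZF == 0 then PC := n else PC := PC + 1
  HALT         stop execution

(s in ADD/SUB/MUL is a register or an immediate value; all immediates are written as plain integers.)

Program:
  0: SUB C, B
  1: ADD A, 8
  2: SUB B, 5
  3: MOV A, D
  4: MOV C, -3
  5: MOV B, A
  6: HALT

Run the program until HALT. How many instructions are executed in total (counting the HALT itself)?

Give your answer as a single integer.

Step 1: PC=0 exec 'SUB C, B'. After: A=0 B=0 C=0 D=0 ZF=1 PC=1
Step 2: PC=1 exec 'ADD A, 8'. After: A=8 B=0 C=0 D=0 ZF=0 PC=2
Step 3: PC=2 exec 'SUB B, 5'. After: A=8 B=-5 C=0 D=0 ZF=0 PC=3
Step 4: PC=3 exec 'MOV A, D'. After: A=0 B=-5 C=0 D=0 ZF=0 PC=4
Step 5: PC=4 exec 'MOV C, -3'. After: A=0 B=-5 C=-3 D=0 ZF=0 PC=5
Step 6: PC=5 exec 'MOV B, A'. After: A=0 B=0 C=-3 D=0 ZF=0 PC=6
Step 7: PC=6 exec 'HALT'. After: A=0 B=0 C=-3 D=0 ZF=0 PC=6 HALTED
Total instructions executed: 7

Answer: 7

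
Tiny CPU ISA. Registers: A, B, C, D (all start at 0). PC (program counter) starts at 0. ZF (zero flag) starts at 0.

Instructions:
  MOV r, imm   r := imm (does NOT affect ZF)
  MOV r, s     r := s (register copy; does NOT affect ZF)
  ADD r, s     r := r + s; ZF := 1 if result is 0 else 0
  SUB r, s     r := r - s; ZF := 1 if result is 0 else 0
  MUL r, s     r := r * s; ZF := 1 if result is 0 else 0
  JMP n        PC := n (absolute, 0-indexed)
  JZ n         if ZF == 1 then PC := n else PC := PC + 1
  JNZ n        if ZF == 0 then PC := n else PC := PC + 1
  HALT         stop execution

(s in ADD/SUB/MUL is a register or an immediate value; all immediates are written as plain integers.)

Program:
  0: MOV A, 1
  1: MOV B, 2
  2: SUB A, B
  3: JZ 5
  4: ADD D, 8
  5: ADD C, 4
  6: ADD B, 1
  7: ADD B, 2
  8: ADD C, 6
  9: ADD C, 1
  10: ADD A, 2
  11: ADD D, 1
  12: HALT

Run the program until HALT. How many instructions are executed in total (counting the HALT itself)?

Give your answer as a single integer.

Step 1: PC=0 exec 'MOV A, 1'. After: A=1 B=0 C=0 D=0 ZF=0 PC=1
Step 2: PC=1 exec 'MOV B, 2'. After: A=1 B=2 C=0 D=0 ZF=0 PC=2
Step 3: PC=2 exec 'SUB A, B'. After: A=-1 B=2 C=0 D=0 ZF=0 PC=3
Step 4: PC=3 exec 'JZ 5'. After: A=-1 B=2 C=0 D=0 ZF=0 PC=4
Step 5: PC=4 exec 'ADD D, 8'. After: A=-1 B=2 C=0 D=8 ZF=0 PC=5
Step 6: PC=5 exec 'ADD C, 4'. After: A=-1 B=2 C=4 D=8 ZF=0 PC=6
Step 7: PC=6 exec 'ADD B, 1'. After: A=-1 B=3 C=4 D=8 ZF=0 PC=7
Step 8: PC=7 exec 'ADD B, 2'. After: A=-1 B=5 C=4 D=8 ZF=0 PC=8
Step 9: PC=8 exec 'ADD C, 6'. After: A=-1 B=5 C=10 D=8 ZF=0 PC=9
Step 10: PC=9 exec 'ADD C, 1'. After: A=-1 B=5 C=11 D=8 ZF=0 PC=10
Step 11: PC=10 exec 'ADD A, 2'. After: A=1 B=5 C=11 D=8 ZF=0 PC=11
Step 12: PC=11 exec 'ADD D, 1'. After: A=1 B=5 C=11 D=9 ZF=0 PC=12
Step 13: PC=12 exec 'HALT'. After: A=1 B=5 C=11 D=9 ZF=0 PC=12 HALTED
Total instructions executed: 13

Answer: 13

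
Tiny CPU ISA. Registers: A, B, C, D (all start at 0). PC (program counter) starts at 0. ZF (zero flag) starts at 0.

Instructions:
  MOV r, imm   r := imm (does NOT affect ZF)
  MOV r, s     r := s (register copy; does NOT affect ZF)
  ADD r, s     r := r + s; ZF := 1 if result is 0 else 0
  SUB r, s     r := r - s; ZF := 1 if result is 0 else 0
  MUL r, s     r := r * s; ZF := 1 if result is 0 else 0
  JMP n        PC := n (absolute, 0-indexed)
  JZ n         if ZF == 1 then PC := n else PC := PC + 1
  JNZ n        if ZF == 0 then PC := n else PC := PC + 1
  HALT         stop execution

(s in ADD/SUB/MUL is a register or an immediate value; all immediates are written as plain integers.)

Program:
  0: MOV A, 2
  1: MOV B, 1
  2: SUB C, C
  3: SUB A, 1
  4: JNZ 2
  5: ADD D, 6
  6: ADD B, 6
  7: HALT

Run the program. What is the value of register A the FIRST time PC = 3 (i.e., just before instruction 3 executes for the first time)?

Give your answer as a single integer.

Step 1: PC=0 exec 'MOV A, 2'. After: A=2 B=0 C=0 D=0 ZF=0 PC=1
Step 2: PC=1 exec 'MOV B, 1'. After: A=2 B=1 C=0 D=0 ZF=0 PC=2
Step 3: PC=2 exec 'SUB C, C'. After: A=2 B=1 C=0 D=0 ZF=1 PC=3
First time PC=3: A=2

2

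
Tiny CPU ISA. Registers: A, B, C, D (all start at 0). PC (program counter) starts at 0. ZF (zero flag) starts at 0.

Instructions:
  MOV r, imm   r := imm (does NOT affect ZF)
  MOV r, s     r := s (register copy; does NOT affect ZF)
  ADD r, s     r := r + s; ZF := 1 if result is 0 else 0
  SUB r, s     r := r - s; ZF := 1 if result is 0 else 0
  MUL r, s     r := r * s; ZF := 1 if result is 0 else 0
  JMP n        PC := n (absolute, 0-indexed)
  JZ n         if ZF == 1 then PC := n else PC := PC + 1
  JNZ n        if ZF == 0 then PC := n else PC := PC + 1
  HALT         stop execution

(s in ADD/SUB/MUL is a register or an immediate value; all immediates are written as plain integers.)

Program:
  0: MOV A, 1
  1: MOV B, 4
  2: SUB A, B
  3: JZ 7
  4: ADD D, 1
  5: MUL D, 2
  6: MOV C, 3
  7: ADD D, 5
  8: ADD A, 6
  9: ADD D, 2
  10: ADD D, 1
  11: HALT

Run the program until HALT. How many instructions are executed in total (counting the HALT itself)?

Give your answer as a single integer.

Step 1: PC=0 exec 'MOV A, 1'. After: A=1 B=0 C=0 D=0 ZF=0 PC=1
Step 2: PC=1 exec 'MOV B, 4'. After: A=1 B=4 C=0 D=0 ZF=0 PC=2
Step 3: PC=2 exec 'SUB A, B'. After: A=-3 B=4 C=0 D=0 ZF=0 PC=3
Step 4: PC=3 exec 'JZ 7'. After: A=-3 B=4 C=0 D=0 ZF=0 PC=4
Step 5: PC=4 exec 'ADD D, 1'. After: A=-3 B=4 C=0 D=1 ZF=0 PC=5
Step 6: PC=5 exec 'MUL D, 2'. After: A=-3 B=4 C=0 D=2 ZF=0 PC=6
Step 7: PC=6 exec 'MOV C, 3'. After: A=-3 B=4 C=3 D=2 ZF=0 PC=7
Step 8: PC=7 exec 'ADD D, 5'. After: A=-3 B=4 C=3 D=7 ZF=0 PC=8
Step 9: PC=8 exec 'ADD A, 6'. After: A=3 B=4 C=3 D=7 ZF=0 PC=9
Step 10: PC=9 exec 'ADD D, 2'. After: A=3 B=4 C=3 D=9 ZF=0 PC=10
Step 11: PC=10 exec 'ADD D, 1'. After: A=3 B=4 C=3 D=10 ZF=0 PC=11
Step 12: PC=11 exec 'HALT'. After: A=3 B=4 C=3 D=10 ZF=0 PC=11 HALTED
Total instructions executed: 12

Answer: 12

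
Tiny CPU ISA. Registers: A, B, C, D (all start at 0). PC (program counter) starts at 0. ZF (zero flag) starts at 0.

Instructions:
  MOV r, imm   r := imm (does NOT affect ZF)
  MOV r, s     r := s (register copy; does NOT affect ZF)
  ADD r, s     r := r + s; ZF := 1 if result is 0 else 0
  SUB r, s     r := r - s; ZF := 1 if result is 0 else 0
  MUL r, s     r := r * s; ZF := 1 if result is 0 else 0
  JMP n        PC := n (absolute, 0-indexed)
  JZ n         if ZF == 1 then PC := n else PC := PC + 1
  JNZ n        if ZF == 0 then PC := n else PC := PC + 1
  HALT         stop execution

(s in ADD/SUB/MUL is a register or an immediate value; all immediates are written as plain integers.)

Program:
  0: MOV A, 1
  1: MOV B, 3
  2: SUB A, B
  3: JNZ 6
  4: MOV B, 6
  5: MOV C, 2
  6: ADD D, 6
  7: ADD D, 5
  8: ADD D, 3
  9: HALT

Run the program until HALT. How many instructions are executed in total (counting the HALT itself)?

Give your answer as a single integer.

Step 1: PC=0 exec 'MOV A, 1'. After: A=1 B=0 C=0 D=0 ZF=0 PC=1
Step 2: PC=1 exec 'MOV B, 3'. After: A=1 B=3 C=0 D=0 ZF=0 PC=2
Step 3: PC=2 exec 'SUB A, B'. After: A=-2 B=3 C=0 D=0 ZF=0 PC=3
Step 4: PC=3 exec 'JNZ 6'. After: A=-2 B=3 C=0 D=0 ZF=0 PC=6
Step 5: PC=6 exec 'ADD D, 6'. After: A=-2 B=3 C=0 D=6 ZF=0 PC=7
Step 6: PC=7 exec 'ADD D, 5'. After: A=-2 B=3 C=0 D=11 ZF=0 PC=8
Step 7: PC=8 exec 'ADD D, 3'. After: A=-2 B=3 C=0 D=14 ZF=0 PC=9
Step 8: PC=9 exec 'HALT'. After: A=-2 B=3 C=0 D=14 ZF=0 PC=9 HALTED
Total instructions executed: 8

Answer: 8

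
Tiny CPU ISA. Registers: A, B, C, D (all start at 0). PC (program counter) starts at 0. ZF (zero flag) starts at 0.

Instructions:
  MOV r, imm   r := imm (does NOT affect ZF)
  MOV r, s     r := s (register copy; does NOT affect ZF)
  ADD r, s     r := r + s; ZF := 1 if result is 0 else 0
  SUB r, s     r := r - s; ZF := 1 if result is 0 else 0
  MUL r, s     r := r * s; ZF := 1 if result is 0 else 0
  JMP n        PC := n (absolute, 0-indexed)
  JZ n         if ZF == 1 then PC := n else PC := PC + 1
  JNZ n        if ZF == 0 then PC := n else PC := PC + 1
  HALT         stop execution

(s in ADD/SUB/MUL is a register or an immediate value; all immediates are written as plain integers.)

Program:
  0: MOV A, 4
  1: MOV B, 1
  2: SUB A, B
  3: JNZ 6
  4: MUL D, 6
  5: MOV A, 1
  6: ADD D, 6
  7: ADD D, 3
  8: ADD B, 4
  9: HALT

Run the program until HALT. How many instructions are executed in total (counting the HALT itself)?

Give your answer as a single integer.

Answer: 8

Derivation:
Step 1: PC=0 exec 'MOV A, 4'. After: A=4 B=0 C=0 D=0 ZF=0 PC=1
Step 2: PC=1 exec 'MOV B, 1'. After: A=4 B=1 C=0 D=0 ZF=0 PC=2
Step 3: PC=2 exec 'SUB A, B'. After: A=3 B=1 C=0 D=0 ZF=0 PC=3
Step 4: PC=3 exec 'JNZ 6'. After: A=3 B=1 C=0 D=0 ZF=0 PC=6
Step 5: PC=6 exec 'ADD D, 6'. After: A=3 B=1 C=0 D=6 ZF=0 PC=7
Step 6: PC=7 exec 'ADD D, 3'. After: A=3 B=1 C=0 D=9 ZF=0 PC=8
Step 7: PC=8 exec 'ADD B, 4'. After: A=3 B=5 C=0 D=9 ZF=0 PC=9
Step 8: PC=9 exec 'HALT'. After: A=3 B=5 C=0 D=9 ZF=0 PC=9 HALTED
Total instructions executed: 8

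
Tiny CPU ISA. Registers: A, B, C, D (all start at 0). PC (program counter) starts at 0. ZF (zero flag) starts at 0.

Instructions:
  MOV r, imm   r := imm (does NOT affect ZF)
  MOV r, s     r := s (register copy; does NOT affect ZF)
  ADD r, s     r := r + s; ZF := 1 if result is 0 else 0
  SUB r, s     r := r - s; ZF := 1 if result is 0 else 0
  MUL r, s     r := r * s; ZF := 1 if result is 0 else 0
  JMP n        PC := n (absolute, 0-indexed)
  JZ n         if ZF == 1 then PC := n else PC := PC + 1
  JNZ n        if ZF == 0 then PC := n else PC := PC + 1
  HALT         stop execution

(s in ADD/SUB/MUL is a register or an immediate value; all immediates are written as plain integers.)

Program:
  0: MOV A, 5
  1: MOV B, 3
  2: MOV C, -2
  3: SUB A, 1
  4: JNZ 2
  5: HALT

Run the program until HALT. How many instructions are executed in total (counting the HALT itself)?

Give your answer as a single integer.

Answer: 18

Derivation:
Step 1: PC=0 exec 'MOV A, 5'. After: A=5 B=0 C=0 D=0 ZF=0 PC=1
Step 2: PC=1 exec 'MOV B, 3'. After: A=5 B=3 C=0 D=0 ZF=0 PC=2
Step 3: PC=2 exec 'MOV C, -2'. After: A=5 B=3 C=-2 D=0 ZF=0 PC=3
Step 4: PC=3 exec 'SUB A, 1'. After: A=4 B=3 C=-2 D=0 ZF=0 PC=4
Step 5: PC=4 exec 'JNZ 2'. After: A=4 B=3 C=-2 D=0 ZF=0 PC=2
Step 6: PC=2 exec 'MOV C, -2'. After: A=4 B=3 C=-2 D=0 ZF=0 PC=3
Step 7: PC=3 exec 'SUB A, 1'. After: A=3 B=3 C=-2 D=0 ZF=0 PC=4
Step 8: PC=4 exec 'JNZ 2'. After: A=3 B=3 C=-2 D=0 ZF=0 PC=2
Step 9: PC=2 exec 'MOV C, -2'. After: A=3 B=3 C=-2 D=0 ZF=0 PC=3
Step 10: PC=3 exec 'SUB A, 1'. After: A=2 B=3 C=-2 D=0 ZF=0 PC=4
Step 11: PC=4 exec 'JNZ 2'. After: A=2 B=3 C=-2 D=0 ZF=0 PC=2
Step 12: PC=2 exec 'MOV C, -2'. After: A=2 B=3 C=-2 D=0 ZF=0 PC=3
Step 13: PC=3 exec 'SUB A, 1'. After: A=1 B=3 C=-2 D=0 ZF=0 PC=4
Step 14: PC=4 exec 'JNZ 2'. After: A=1 B=3 C=-2 D=0 ZF=0 PC=2
Step 15: PC=2 exec 'MOV C, -2'. After: A=1 B=3 C=-2 D=0 ZF=0 PC=3
Step 16: PC=3 exec 'SUB A, 1'. After: A=0 B=3 C=-2 D=0 ZF=1 PC=4
Step 17: PC=4 exec 'JNZ 2'. After: A=0 B=3 C=-2 D=0 ZF=1 PC=5
Step 18: PC=5 exec 'HALT'. After: A=0 B=3 C=-2 D=0 ZF=1 PC=5 HALTED
Total instructions executed: 18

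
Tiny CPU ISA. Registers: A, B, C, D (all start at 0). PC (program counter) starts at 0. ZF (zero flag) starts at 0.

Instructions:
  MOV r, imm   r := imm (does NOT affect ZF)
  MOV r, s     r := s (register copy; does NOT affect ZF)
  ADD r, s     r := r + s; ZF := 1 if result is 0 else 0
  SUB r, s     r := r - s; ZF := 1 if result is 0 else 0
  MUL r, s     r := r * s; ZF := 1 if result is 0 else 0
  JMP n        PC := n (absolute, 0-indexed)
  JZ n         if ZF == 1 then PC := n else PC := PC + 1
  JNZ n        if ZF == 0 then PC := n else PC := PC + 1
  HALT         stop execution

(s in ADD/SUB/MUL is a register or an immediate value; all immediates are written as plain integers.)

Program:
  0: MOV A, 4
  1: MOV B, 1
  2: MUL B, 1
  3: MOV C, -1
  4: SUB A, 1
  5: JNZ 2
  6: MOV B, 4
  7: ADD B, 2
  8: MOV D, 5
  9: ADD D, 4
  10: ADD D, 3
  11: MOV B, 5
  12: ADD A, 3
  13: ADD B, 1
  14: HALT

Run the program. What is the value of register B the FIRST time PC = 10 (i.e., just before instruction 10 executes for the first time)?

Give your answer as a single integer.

Step 1: PC=0 exec 'MOV A, 4'. After: A=4 B=0 C=0 D=0 ZF=0 PC=1
Step 2: PC=1 exec 'MOV B, 1'. After: A=4 B=1 C=0 D=0 ZF=0 PC=2
Step 3: PC=2 exec 'MUL B, 1'. After: A=4 B=1 C=0 D=0 ZF=0 PC=3
Step 4: PC=3 exec 'MOV C, -1'. After: A=4 B=1 C=-1 D=0 ZF=0 PC=4
Step 5: PC=4 exec 'SUB A, 1'. After: A=3 B=1 C=-1 D=0 ZF=0 PC=5
Step 6: PC=5 exec 'JNZ 2'. After: A=3 B=1 C=-1 D=0 ZF=0 PC=2
Step 7: PC=2 exec 'MUL B, 1'. After: A=3 B=1 C=-1 D=0 ZF=0 PC=3
Step 8: PC=3 exec 'MOV C, -1'. After: A=3 B=1 C=-1 D=0 ZF=0 PC=4
Step 9: PC=4 exec 'SUB A, 1'. After: A=2 B=1 C=-1 D=0 ZF=0 PC=5
Step 10: PC=5 exec 'JNZ 2'. After: A=2 B=1 C=-1 D=0 ZF=0 PC=2
Step 11: PC=2 exec 'MUL B, 1'. After: A=2 B=1 C=-1 D=0 ZF=0 PC=3
Step 12: PC=3 exec 'MOV C, -1'. After: A=2 B=1 C=-1 D=0 ZF=0 PC=4
Step 13: PC=4 exec 'SUB A, 1'. After: A=1 B=1 C=-1 D=0 ZF=0 PC=5
Step 14: PC=5 exec 'JNZ 2'. After: A=1 B=1 C=-1 D=0 ZF=0 PC=2
Step 15: PC=2 exec 'MUL B, 1'. After: A=1 B=1 C=-1 D=0 ZF=0 PC=3
Step 16: PC=3 exec 'MOV C, -1'. After: A=1 B=1 C=-1 D=0 ZF=0 PC=4
Step 17: PC=4 exec 'SUB A, 1'. After: A=0 B=1 C=-1 D=0 ZF=1 PC=5
Step 18: PC=5 exec 'JNZ 2'. After: A=0 B=1 C=-1 D=0 ZF=1 PC=6
Step 19: PC=6 exec 'MOV B, 4'. After: A=0 B=4 C=-1 D=0 ZF=1 PC=7
Step 20: PC=7 exec 'ADD B, 2'. After: A=0 B=6 C=-1 D=0 ZF=0 PC=8
Step 21: PC=8 exec 'MOV D, 5'. After: A=0 B=6 C=-1 D=5 ZF=0 PC=9
Step 22: PC=9 exec 'ADD D, 4'. After: A=0 B=6 C=-1 D=9 ZF=0 PC=10
First time PC=10: B=6

6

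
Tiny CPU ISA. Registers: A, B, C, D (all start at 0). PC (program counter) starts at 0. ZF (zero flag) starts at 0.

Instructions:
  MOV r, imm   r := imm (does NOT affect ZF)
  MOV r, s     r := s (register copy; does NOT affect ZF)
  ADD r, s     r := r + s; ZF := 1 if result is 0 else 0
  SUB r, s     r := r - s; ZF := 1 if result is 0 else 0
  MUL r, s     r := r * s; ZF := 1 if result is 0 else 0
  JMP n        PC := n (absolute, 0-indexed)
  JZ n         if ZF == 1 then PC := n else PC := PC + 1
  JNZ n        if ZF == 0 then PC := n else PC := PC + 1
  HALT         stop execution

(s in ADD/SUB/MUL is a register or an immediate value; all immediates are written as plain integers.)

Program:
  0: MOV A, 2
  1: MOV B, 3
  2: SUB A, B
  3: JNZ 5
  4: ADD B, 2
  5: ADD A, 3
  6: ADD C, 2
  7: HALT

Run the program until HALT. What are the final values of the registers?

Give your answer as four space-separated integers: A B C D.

Answer: 2 3 2 0

Derivation:
Step 1: PC=0 exec 'MOV A, 2'. After: A=2 B=0 C=0 D=0 ZF=0 PC=1
Step 2: PC=1 exec 'MOV B, 3'. After: A=2 B=3 C=0 D=0 ZF=0 PC=2
Step 3: PC=2 exec 'SUB A, B'. After: A=-1 B=3 C=0 D=0 ZF=0 PC=3
Step 4: PC=3 exec 'JNZ 5'. After: A=-1 B=3 C=0 D=0 ZF=0 PC=5
Step 5: PC=5 exec 'ADD A, 3'. After: A=2 B=3 C=0 D=0 ZF=0 PC=6
Step 6: PC=6 exec 'ADD C, 2'. After: A=2 B=3 C=2 D=0 ZF=0 PC=7
Step 7: PC=7 exec 'HALT'. After: A=2 B=3 C=2 D=0 ZF=0 PC=7 HALTED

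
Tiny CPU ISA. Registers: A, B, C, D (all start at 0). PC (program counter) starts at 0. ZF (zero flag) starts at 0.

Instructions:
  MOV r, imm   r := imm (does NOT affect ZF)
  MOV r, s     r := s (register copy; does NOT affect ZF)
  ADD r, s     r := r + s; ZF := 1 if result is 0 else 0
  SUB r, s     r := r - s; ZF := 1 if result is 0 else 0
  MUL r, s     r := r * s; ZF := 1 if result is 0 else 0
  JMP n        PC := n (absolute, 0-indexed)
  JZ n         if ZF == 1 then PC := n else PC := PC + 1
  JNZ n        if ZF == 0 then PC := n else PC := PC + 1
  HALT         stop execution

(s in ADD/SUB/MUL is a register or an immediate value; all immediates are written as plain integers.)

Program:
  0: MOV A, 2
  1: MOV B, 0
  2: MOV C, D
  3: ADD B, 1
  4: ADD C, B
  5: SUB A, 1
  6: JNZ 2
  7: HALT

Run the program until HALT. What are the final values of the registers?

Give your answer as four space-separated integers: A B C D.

Step 1: PC=0 exec 'MOV A, 2'. After: A=2 B=0 C=0 D=0 ZF=0 PC=1
Step 2: PC=1 exec 'MOV B, 0'. After: A=2 B=0 C=0 D=0 ZF=0 PC=2
Step 3: PC=2 exec 'MOV C, D'. After: A=2 B=0 C=0 D=0 ZF=0 PC=3
Step 4: PC=3 exec 'ADD B, 1'. After: A=2 B=1 C=0 D=0 ZF=0 PC=4
Step 5: PC=4 exec 'ADD C, B'. After: A=2 B=1 C=1 D=0 ZF=0 PC=5
Step 6: PC=5 exec 'SUB A, 1'. After: A=1 B=1 C=1 D=0 ZF=0 PC=6
Step 7: PC=6 exec 'JNZ 2'. After: A=1 B=1 C=1 D=0 ZF=0 PC=2
Step 8: PC=2 exec 'MOV C, D'. After: A=1 B=1 C=0 D=0 ZF=0 PC=3
Step 9: PC=3 exec 'ADD B, 1'. After: A=1 B=2 C=0 D=0 ZF=0 PC=4
Step 10: PC=4 exec 'ADD C, B'. After: A=1 B=2 C=2 D=0 ZF=0 PC=5
Step 11: PC=5 exec 'SUB A, 1'. After: A=0 B=2 C=2 D=0 ZF=1 PC=6
Step 12: PC=6 exec 'JNZ 2'. After: A=0 B=2 C=2 D=0 ZF=1 PC=7
Step 13: PC=7 exec 'HALT'. After: A=0 B=2 C=2 D=0 ZF=1 PC=7 HALTED

Answer: 0 2 2 0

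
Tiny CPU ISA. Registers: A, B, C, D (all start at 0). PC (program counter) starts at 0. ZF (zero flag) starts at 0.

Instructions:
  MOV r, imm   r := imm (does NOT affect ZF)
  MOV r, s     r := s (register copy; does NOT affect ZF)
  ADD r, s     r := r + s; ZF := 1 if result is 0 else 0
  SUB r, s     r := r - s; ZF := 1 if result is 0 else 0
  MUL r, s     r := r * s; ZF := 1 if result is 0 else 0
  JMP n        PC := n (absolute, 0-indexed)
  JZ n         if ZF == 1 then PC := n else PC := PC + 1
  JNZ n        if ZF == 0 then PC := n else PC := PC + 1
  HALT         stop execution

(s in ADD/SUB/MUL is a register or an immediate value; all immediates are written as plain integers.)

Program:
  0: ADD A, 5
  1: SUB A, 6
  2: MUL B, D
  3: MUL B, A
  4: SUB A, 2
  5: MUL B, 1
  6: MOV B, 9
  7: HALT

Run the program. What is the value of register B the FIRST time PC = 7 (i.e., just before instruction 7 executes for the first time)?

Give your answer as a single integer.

Step 1: PC=0 exec 'ADD A, 5'. After: A=5 B=0 C=0 D=0 ZF=0 PC=1
Step 2: PC=1 exec 'SUB A, 6'. After: A=-1 B=0 C=0 D=0 ZF=0 PC=2
Step 3: PC=2 exec 'MUL B, D'. After: A=-1 B=0 C=0 D=0 ZF=1 PC=3
Step 4: PC=3 exec 'MUL B, A'. After: A=-1 B=0 C=0 D=0 ZF=1 PC=4
Step 5: PC=4 exec 'SUB A, 2'. After: A=-3 B=0 C=0 D=0 ZF=0 PC=5
Step 6: PC=5 exec 'MUL B, 1'. After: A=-3 B=0 C=0 D=0 ZF=1 PC=6
Step 7: PC=6 exec 'MOV B, 9'. After: A=-3 B=9 C=0 D=0 ZF=1 PC=7
First time PC=7: B=9

9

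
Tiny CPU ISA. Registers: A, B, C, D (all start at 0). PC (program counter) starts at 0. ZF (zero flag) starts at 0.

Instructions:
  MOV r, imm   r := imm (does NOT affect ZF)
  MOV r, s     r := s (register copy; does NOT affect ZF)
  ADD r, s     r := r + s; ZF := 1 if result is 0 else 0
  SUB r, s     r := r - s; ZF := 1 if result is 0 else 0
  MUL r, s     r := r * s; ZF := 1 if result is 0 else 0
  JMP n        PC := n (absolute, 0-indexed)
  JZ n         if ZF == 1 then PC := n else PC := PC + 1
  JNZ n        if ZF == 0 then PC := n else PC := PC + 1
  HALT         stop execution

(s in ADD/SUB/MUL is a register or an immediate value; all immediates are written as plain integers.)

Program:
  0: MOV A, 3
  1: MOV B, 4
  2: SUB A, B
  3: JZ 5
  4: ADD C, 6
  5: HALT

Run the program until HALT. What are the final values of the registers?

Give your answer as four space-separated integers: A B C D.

Step 1: PC=0 exec 'MOV A, 3'. After: A=3 B=0 C=0 D=0 ZF=0 PC=1
Step 2: PC=1 exec 'MOV B, 4'. After: A=3 B=4 C=0 D=0 ZF=0 PC=2
Step 3: PC=2 exec 'SUB A, B'. After: A=-1 B=4 C=0 D=0 ZF=0 PC=3
Step 4: PC=3 exec 'JZ 5'. After: A=-1 B=4 C=0 D=0 ZF=0 PC=4
Step 5: PC=4 exec 'ADD C, 6'. After: A=-1 B=4 C=6 D=0 ZF=0 PC=5
Step 6: PC=5 exec 'HALT'. After: A=-1 B=4 C=6 D=0 ZF=0 PC=5 HALTED

Answer: -1 4 6 0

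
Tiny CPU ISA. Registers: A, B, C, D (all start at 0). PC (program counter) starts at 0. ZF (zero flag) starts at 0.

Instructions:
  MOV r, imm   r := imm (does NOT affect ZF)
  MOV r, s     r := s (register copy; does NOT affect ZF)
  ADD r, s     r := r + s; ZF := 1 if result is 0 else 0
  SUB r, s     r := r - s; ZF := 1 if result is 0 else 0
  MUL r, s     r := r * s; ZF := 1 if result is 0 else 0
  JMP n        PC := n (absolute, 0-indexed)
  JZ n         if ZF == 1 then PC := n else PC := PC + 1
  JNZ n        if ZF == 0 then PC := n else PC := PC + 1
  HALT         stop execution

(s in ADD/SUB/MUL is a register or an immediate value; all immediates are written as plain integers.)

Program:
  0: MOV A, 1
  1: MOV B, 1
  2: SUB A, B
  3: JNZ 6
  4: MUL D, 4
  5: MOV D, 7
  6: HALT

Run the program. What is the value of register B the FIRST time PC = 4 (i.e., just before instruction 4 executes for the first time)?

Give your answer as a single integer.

Step 1: PC=0 exec 'MOV A, 1'. After: A=1 B=0 C=0 D=0 ZF=0 PC=1
Step 2: PC=1 exec 'MOV B, 1'. After: A=1 B=1 C=0 D=0 ZF=0 PC=2
Step 3: PC=2 exec 'SUB A, B'. After: A=0 B=1 C=0 D=0 ZF=1 PC=3
Step 4: PC=3 exec 'JNZ 6'. After: A=0 B=1 C=0 D=0 ZF=1 PC=4
First time PC=4: B=1

1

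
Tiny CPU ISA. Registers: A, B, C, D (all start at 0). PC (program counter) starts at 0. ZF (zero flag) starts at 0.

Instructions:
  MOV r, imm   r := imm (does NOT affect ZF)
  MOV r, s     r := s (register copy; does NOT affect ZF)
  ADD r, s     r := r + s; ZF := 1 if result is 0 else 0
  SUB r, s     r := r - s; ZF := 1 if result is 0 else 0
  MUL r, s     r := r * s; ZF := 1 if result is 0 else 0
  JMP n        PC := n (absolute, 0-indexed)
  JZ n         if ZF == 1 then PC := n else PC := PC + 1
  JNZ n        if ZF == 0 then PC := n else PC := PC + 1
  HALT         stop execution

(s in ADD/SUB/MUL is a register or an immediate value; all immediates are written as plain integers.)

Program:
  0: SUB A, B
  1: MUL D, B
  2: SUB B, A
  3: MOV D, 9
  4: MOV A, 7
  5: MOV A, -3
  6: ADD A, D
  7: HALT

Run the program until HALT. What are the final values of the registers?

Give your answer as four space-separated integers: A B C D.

Step 1: PC=0 exec 'SUB A, B'. After: A=0 B=0 C=0 D=0 ZF=1 PC=1
Step 2: PC=1 exec 'MUL D, B'. After: A=0 B=0 C=0 D=0 ZF=1 PC=2
Step 3: PC=2 exec 'SUB B, A'. After: A=0 B=0 C=0 D=0 ZF=1 PC=3
Step 4: PC=3 exec 'MOV D, 9'. After: A=0 B=0 C=0 D=9 ZF=1 PC=4
Step 5: PC=4 exec 'MOV A, 7'. After: A=7 B=0 C=0 D=9 ZF=1 PC=5
Step 6: PC=5 exec 'MOV A, -3'. After: A=-3 B=0 C=0 D=9 ZF=1 PC=6
Step 7: PC=6 exec 'ADD A, D'. After: A=6 B=0 C=0 D=9 ZF=0 PC=7
Step 8: PC=7 exec 'HALT'. After: A=6 B=0 C=0 D=9 ZF=0 PC=7 HALTED

Answer: 6 0 0 9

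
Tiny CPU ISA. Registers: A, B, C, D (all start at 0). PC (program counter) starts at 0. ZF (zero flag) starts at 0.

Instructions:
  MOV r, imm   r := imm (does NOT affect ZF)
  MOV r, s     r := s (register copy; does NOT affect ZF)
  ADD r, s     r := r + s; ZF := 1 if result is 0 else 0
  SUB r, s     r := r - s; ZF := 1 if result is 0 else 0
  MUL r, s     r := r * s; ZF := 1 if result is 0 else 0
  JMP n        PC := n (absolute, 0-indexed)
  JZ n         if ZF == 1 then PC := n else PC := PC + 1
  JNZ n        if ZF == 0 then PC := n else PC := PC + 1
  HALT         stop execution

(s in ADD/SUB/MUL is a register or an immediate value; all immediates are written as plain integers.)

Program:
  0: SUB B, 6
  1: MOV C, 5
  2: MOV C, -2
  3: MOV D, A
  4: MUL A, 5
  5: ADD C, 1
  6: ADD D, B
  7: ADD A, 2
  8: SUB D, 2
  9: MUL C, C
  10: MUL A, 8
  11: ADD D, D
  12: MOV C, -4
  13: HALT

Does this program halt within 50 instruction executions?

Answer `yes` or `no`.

Step 1: PC=0 exec 'SUB B, 6'. After: A=0 B=-6 C=0 D=0 ZF=0 PC=1
Step 2: PC=1 exec 'MOV C, 5'. After: A=0 B=-6 C=5 D=0 ZF=0 PC=2
Step 3: PC=2 exec 'MOV C, -2'. After: A=0 B=-6 C=-2 D=0 ZF=0 PC=3
Step 4: PC=3 exec 'MOV D, A'. After: A=0 B=-6 C=-2 D=0 ZF=0 PC=4
Step 5: PC=4 exec 'MUL A, 5'. After: A=0 B=-6 C=-2 D=0 ZF=1 PC=5
Step 6: PC=5 exec 'ADD C, 1'. After: A=0 B=-6 C=-1 D=0 ZF=0 PC=6
Step 7: PC=6 exec 'ADD D, B'. After: A=0 B=-6 C=-1 D=-6 ZF=0 PC=7
Step 8: PC=7 exec 'ADD A, 2'. After: A=2 B=-6 C=-1 D=-6 ZF=0 PC=8
Step 9: PC=8 exec 'SUB D, 2'. After: A=2 B=-6 C=-1 D=-8 ZF=0 PC=9
Step 10: PC=9 exec 'MUL C, C'. After: A=2 B=-6 C=1 D=-8 ZF=0 PC=10
Step 11: PC=10 exec 'MUL A, 8'. After: A=16 B=-6 C=1 D=-8 ZF=0 PC=11
Step 12: PC=11 exec 'ADD D, D'. After: A=16 B=-6 C=1 D=-16 ZF=0 PC=12
Step 13: PC=12 exec 'MOV C, -4'. After: A=16 B=-6 C=-4 D=-16 ZF=0 PC=13
Step 14: PC=13 exec 'HALT'. After: A=16 B=-6 C=-4 D=-16 ZF=0 PC=13 HALTED

Answer: yes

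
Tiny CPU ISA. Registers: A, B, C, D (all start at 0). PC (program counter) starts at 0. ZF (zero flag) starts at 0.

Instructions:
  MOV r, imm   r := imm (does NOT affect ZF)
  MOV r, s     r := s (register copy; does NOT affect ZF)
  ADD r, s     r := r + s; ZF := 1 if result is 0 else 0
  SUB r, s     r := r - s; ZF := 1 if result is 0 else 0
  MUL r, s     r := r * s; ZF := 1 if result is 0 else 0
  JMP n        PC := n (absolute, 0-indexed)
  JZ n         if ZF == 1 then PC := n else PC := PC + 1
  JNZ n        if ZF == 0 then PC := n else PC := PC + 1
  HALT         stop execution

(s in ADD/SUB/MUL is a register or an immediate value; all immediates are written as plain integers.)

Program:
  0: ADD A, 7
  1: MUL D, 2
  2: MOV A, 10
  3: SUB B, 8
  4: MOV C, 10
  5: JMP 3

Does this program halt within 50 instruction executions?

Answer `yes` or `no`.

Step 1: PC=0 exec 'ADD A, 7'. After: A=7 B=0 C=0 D=0 ZF=0 PC=1
Step 2: PC=1 exec 'MUL D, 2'. After: A=7 B=0 C=0 D=0 ZF=1 PC=2
Step 3: PC=2 exec 'MOV A, 10'. After: A=10 B=0 C=0 D=0 ZF=1 PC=3
Step 4: PC=3 exec 'SUB B, 8'. After: A=10 B=-8 C=0 D=0 ZF=0 PC=4
Step 5: PC=4 exec 'MOV C, 10'. After: A=10 B=-8 C=10 D=0 ZF=0 PC=5
Step 6: PC=5 exec 'JMP 3'. After: A=10 B=-8 C=10 D=0 ZF=0 PC=3
Step 7: PC=3 exec 'SUB B, 8'. After: A=10 B=-16 C=10 D=0 ZF=0 PC=4
Step 8: PC=4 exec 'MOV C, 10'. After: A=10 B=-16 C=10 D=0 ZF=0 PC=5
Step 9: PC=5 exec 'JMP 3'. After: A=10 B=-16 C=10 D=0 ZF=0 PC=3
Step 10: PC=3 exec 'SUB B, 8'. After: A=10 B=-24 C=10 D=0 ZF=0 PC=4
Step 11: PC=4 exec 'MOV C, 10'. After: A=10 B=-24 C=10 D=0 ZF=0 PC=5
Step 12: PC=5 exec 'JMP 3'. After: A=10 B=-24 C=10 D=0 ZF=0 PC=3
Step 13: PC=3 exec 'SUB B, 8'. After: A=10 B=-32 C=10 D=0 ZF=0 PC=4
Step 14: PC=4 exec 'MOV C, 10'. After: A=10 B=-32 C=10 D=0 ZF=0 PC=5
Step 15: PC=5 exec 'JMP 3'. After: A=10 B=-32 C=10 D=0 ZF=0 PC=3
After 50 steps: not halted. PC revisits the same instructions with no path to HALT; will never halt.

Answer: no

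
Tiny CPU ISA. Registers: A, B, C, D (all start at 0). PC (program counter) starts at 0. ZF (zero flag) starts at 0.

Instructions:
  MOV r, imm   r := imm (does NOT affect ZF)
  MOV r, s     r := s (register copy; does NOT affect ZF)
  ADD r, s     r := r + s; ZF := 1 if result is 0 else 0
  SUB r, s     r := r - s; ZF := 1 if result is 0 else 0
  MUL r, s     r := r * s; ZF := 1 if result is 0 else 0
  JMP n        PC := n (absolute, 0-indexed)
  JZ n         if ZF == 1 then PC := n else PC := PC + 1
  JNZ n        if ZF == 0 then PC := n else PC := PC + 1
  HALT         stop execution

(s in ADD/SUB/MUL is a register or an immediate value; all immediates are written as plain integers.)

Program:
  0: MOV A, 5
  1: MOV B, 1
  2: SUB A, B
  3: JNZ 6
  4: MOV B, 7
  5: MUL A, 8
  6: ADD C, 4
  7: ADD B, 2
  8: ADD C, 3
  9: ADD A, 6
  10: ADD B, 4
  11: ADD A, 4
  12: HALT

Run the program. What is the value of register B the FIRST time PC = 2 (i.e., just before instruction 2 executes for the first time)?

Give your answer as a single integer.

Step 1: PC=0 exec 'MOV A, 5'. After: A=5 B=0 C=0 D=0 ZF=0 PC=1
Step 2: PC=1 exec 'MOV B, 1'. After: A=5 B=1 C=0 D=0 ZF=0 PC=2
First time PC=2: B=1

1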